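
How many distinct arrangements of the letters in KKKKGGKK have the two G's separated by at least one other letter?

Total arrangements of KKKKGGKK: 8!/(6!·2!) = 28.
Arrangements with the G's together: treat GG as one letter, giving (7)!/(6!) = 7.
Subtracting, 28 − 7 = 21 arrangements keep the G's apart.

21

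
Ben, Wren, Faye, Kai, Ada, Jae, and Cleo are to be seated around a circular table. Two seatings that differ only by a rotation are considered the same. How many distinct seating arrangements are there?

720

Fix one person's seat to break rotational symmetry; the remaining 6 people can be arranged in (6)! = 720 ways.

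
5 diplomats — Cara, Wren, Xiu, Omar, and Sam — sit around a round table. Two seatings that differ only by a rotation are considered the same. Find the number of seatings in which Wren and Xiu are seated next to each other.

Glue Wren and Xiu into a block (2 internal orders). Seating 4 units around a circle gives (3)! arrangements.
So 2 × (3)! = 2 × 6 = 12.

12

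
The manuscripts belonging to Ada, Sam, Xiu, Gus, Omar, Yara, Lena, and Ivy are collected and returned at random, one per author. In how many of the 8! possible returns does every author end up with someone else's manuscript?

14833

Let Aᵢ be the assignments in which author i gets their own manuscript. We want the size of the complement of A₁∪…∪A_8.
By inclusion–exclusion this is Σ_{j=0}^{8} (−1)^j C(8,j)·(8−j)!.
Computing: 40320 − 40320 + 20160 − 6720 + 1680 − 336 + 56 − 8 + 1 = 14833.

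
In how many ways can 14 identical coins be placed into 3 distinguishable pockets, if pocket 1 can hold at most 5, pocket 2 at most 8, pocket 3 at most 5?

15

Without the upper bounds there are C(16,2) = 120 ways to split 14 among 3 pockets.
Subtract solutions that violate a single cap (substitute x_i' = x_i − (cap_i+1)): x_1 ≥ 6 gives C(10,2) = 45; x_2 ≥ 9 gives C(7,2) = 21; x_3 ≥ 6 gives C(10,2) = 45. Together 111.
Add back pairs where two caps are both exceeded: 0 + 6 + 0 = 6.
By inclusion–exclusion the count is 120 − 111 + 6 = 15.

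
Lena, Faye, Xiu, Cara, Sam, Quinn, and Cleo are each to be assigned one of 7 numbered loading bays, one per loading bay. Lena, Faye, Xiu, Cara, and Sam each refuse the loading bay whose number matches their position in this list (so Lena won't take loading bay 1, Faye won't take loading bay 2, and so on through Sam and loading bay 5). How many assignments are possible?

2428

Let Aᵢ (for 1 ≤ i ≤ 5) be the placements that put person i in their forbidden loading bay. Any j of these fix j positions, leaving (7−j)! ways to fill the rest, and there are C(5,j) ways to pick which j.
By inclusion–exclusion, the number of valid placements is Σ_{j=0}^{5} (−1)^j C(5,j)·(7−j)!.
Computing: 5040 − 3600 + 1200 − 240 + 30 − 2 = 2428.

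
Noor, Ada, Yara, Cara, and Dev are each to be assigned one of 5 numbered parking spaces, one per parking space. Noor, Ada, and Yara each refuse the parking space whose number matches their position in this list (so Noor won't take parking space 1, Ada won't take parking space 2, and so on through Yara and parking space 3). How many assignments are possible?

Let Aᵢ (for i ∈ {1, 2, 3}) be the placements that put person i in their forbidden parking space. Any j of these fix j positions, leaving (5−j)! ways to fill the rest, and there are C(3,j) ways to pick which j.
By inclusion–exclusion, the number of valid placements is Σ_{j=0}^{3} (−1)^j C(3,j)·(5−j)!.
Computing: 120 − 72 + 18 − 2 = 64.

64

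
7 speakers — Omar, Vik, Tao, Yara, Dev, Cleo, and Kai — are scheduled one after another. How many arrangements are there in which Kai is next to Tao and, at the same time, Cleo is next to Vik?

480

Treat {Kai,Tao} as one block (2 orders) and {Cleo,Vik} as another (2 orders).
That leaves 5 units to arrange: 2 × 2 × 5! = 4 × 120 = 480.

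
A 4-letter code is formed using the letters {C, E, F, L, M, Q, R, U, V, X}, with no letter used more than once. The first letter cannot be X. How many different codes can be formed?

4536

The first letter has 10−1 = 9 choices (anything except X).
The remaining 3 letters are filled from the other 9 symbols without repetition: 9 × 8 × 7 = 504.
Total: 9 × 504 = 4536.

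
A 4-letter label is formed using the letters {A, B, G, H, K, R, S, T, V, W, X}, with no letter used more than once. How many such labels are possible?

7920

With no repetition, fill the 4 letters in order: 11 choices, then 10, down to 8.
That product is 11 × 10 × 9 × 8 = 7920.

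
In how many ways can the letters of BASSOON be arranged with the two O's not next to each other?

Total arrangements of BASSOON: 7!/(2!·2!) = 1260.
If the two O's are adjacent, glue them into one block, leaving 6 items to arrange: (6)!/(2!) = 360 ways.
Hence 1260 − 360 = 900.

900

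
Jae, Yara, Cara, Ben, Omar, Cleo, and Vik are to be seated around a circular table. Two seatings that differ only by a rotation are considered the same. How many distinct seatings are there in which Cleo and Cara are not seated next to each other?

480

Without the restriction there are (6)! = 720 seatings.
Seatings with Cleo beside Cara: treat them as a block with 2 internal orders, giving 2 × (5)! = 240.
Subtracting, 720 − 240 = 480.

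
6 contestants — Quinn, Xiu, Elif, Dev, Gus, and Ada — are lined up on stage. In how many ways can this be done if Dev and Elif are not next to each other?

480

There are 6! = 720 arrangements in all. If Dev and Elif are adjacent, merging them into one block gives 2·(5)! = 240 arrangements.
Complementary counting: 720 − 240 = 480.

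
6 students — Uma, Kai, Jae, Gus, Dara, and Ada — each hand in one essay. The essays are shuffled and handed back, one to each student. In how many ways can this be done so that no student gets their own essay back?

265

Count assignments avoiding every fixed point. For any j of the 6 students fixed to their own essay, the other 6−j can be arranged in (6−j)! ways.
By inclusion–exclusion this is Σ_{j=0}^{6} (−1)^j C(6,j)·(6−j)!.
Computing: 720 − 720 + 360 − 120 + 30 − 6 + 1 = 265.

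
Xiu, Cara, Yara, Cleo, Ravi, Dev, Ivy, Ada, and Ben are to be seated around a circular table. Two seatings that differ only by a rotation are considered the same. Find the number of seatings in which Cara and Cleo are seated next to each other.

Treat {Cara, Cleo} as one unit (2 internal orders) and seat the resulting 8 units around the table: (7)! circular arrangements.
So 2 × (7)! = 2 × 5040 = 10080.

10080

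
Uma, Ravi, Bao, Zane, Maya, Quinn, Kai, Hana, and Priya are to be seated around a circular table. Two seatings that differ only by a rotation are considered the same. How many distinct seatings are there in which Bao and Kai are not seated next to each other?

All circular seatings of 9 people number (8)! = 40320.
Seatings with Bao beside Kai: treat them as a block with 2 internal orders, giving 2 × (7)! = 10080.
Subtracting, 40320 − 10080 = 30240.

30240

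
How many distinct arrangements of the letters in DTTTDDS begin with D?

60

Fix D in the first position and arrange the remaining 6 letters.
Those 6 letters have D appearing twice and T appearing 3 times, giving (6)!/(3!·2!) = 60.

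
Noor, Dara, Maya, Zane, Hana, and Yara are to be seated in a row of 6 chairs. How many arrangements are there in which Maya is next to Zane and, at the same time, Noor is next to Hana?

Treat {Maya,Zane} as one block (2 orders) and {Noor,Hana} as another (2 orders).
That leaves 4 units to arrange: 2 × 2 × 4! = 4 × 24 = 96.

96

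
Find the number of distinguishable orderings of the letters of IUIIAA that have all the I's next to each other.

12

Treat the 3 copies of I as a single block. The multiset to arrange is then {III, A, A, U}, 4 items in all.
That gives (4)!/(2!) = 12 arrangements.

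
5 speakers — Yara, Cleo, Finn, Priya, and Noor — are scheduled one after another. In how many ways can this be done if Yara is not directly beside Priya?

There are 5! = 120 arrangements in all. If Yara and Priya are adjacent, merging them into one block gives 2·(4)! = 48 arrangements.
Complementary counting: 120 − 48 = 72.

72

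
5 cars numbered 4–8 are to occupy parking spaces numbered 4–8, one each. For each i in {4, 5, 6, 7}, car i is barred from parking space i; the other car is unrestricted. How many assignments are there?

53

Let Aᵢ (for 4 ≤ i ≤ 7) be the placements that put car i in its forbidden parking space. Any j of these fix j positions, leaving (5−j)! ways to fill the rest, and there are C(4,j) ways to pick which j.
By inclusion–exclusion, the number of valid placements is Σ_{j=0}^{4} (−1)^j C(4,j)·(5−j)!.
Computing: 120 − 96 + 36 − 8 + 1 = 53.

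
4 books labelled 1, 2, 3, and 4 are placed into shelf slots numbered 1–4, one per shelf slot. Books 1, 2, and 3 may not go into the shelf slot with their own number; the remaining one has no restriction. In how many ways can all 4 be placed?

11

Let Aᵢ (for i ∈ {1, 2, 3}) be the placements that put book i in its forbidden shelf slot. Any j of these fix j positions, leaving (4−j)! ways to fill the rest, and there are C(3,j) ways to pick which j.
By inclusion–exclusion, the number of valid placements is Σ_{j=0}^{3} (−1)^j C(3,j)·(4−j)!.
Computing: 24 − 18 + 6 − 1 = 11.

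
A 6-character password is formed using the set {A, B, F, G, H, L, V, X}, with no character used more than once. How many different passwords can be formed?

20160

This is a permutation of 6 out of 8: P(8,6) = 8!/2!.
8 × 7 × 6 × 5 × 4 × 3 = 20160.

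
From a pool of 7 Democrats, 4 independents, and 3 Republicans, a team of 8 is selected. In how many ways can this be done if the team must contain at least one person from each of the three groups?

With no constraint there are C(14,8) = 3003 possible selections.
Subtract selections that omit an entire group: no Democrats → C(7,8) = 0; no independents → C(10,8) = 45; no Republicans → C(11,8) = 165.
Add back selections omitting two groups (i.e. drawn from a single group): C(7,8) + C(4,8) + C(3,8) = 0.
By inclusion–exclusion: 3003 − 210 + 0 = 2793.

2793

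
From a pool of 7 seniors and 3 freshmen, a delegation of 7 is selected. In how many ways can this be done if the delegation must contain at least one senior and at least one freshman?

119

Total 7-person selections from all 10: C(10,7) = 120.
Selections missing a whole group: no seniors → C(3,7) = 0; no freshmen → C(7,7) = 1.
Both groups omitted at once is impossible, so 120 − 1 = 119.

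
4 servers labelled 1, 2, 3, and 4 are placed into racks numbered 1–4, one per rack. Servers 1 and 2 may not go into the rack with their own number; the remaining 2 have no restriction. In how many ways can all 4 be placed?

14

Let Aᵢ (for i ∈ {1, 2}) be the placements that put server i in its forbidden rack. Any j of these fix j positions, leaving (4−j)! ways to fill the rest, and there are C(2,j) ways to pick which j.
By inclusion–exclusion, the number of valid placements is Σ_{j=0}^{2} (−1)^j C(2,j)·(4−j)!.
Computing: 24 − 12 + 2 = 14.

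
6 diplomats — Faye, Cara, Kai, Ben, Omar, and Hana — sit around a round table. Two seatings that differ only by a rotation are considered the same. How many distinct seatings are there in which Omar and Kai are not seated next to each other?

72

All circular seatings of 6 people number (5)! = 120.
Those with Omar next to Kai: fuse the pair into one unit and seat 5 units around a circle — 2·(4)! = 48.
Subtracting, 120 − 48 = 72.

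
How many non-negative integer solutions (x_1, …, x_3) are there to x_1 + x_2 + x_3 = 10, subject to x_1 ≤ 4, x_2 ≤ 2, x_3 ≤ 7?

9

Ignoring the caps, the number of non-negative solutions to x_1+…+x_3 = 10 is C(12,2) = 66.
Subtract solutions that violate a single cap (substitute x_i' = x_i − (cap_i+1)): x_1 ≥ 5 gives C(7,2) = 21; x_2 ≥ 3 gives C(9,2) = 36; x_3 ≥ 8 gives C(4,2) = 6. Together 63.
Add back pairs where two caps are both exceeded: 6 + 0 + 0 = 6.
By inclusion–exclusion the count is 66 − 63 + 6 = 9.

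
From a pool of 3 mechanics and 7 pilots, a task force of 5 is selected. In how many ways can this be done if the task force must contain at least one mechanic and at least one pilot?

Total 5-person selections from all 10: C(10,5) = 252.
Selections missing a whole group: no mechanics → C(7,5) = 21; no pilots → C(3,5) = 0.
Both groups omitted at once is impossible, so 252 − 21 = 231.

231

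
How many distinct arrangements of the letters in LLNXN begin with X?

6

With the first slot taken by X, it remains to arrange the other 4 letters (LLNN).
Those 4 letters have L appearing twice and N appearing twice, giving (4)!/(2!·2!) = 6.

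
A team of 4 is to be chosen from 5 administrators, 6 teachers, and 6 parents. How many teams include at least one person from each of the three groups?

1260

With no constraint there are C(17,4) = 2380 possible selections.
Selections missing a whole group: no administrators → C(12,4) = 495; no teachers → C(11,4) = 330; no parents → C(11,4) = 330.
Add back selections omitting two groups (i.e. drawn from a single group): C(5,4) + C(6,4) + C(6,4) = 35.
By inclusion–exclusion: 2380 − 1155 + 35 = 1260.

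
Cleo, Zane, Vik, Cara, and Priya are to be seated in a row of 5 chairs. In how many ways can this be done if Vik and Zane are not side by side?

72

Of the 5! = 120 arrangements, those with Vik and Zane adjacent number 2 × 4! = 48 (treat the pair as a block with 2 internal orders).
So 120 − 48 = 72 arrangements keep them apart.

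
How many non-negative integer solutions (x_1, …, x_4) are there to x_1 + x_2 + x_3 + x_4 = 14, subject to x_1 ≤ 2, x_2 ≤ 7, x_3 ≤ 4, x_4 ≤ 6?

45

Ignoring the caps, the number of non-negative solutions to x_1+…+x_4 = 14 is C(17,3) = 680.
Subtract solutions that violate a single cap (substitute x_i' = x_i − (cap_i+1)): x_1 ≥ 3 gives C(14,3) = 364; x_2 ≥ 8 gives C(9,3) = 84; x_3 ≥ 5 gives C(12,3) = 220; x_4 ≥ 7 gives C(10,3) = 120. Together 788.
Add back pairs where two caps are both exceeded: 20 + 84 + 35 + 4 + 0 + 10 = 153.
By inclusion–exclusion the count is 680 − 788 + 153 = 45.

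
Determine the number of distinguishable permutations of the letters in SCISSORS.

SCISSORS has 8 letters with S appearing 4 times.
Dividing 8! = 40320 by 4! = 24 for the repeated letters gives 1680.

1680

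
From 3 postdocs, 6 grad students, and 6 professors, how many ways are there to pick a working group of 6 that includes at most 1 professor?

Split by how many professors are chosen (0 through 1).
Sum: C(6,0)·C(9,6) + C(6,1)·C(9,5) = 84 + 756 = 840.

840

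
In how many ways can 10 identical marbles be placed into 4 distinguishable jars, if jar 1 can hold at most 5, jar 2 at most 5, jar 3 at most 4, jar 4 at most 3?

Ignoring the caps, the number of non-negative solutions to x_1+…+x_4 = 10 is C(13,3) = 286.
Subtract solutions that violate a single cap (substitute x_i' = x_i − (cap_i+1)): x_1 ≥ 6 gives C(7,3) = 35; x_2 ≥ 6 gives C(7,3) = 35; x_3 ≥ 5 gives C(8,3) = 56; x_4 ≥ 4 gives C(9,3) = 84. Together 210.
Add back pairs where two caps are both exceeded: 0 + 0 + 1 + 0 + 1 + 4 = 6.
By inclusion–exclusion the count is 286 − 210 + 6 = 82.

82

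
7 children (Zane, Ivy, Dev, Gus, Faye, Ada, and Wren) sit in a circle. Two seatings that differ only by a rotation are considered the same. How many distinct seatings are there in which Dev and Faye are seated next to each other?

Treat {Dev, Faye} as one unit (2 internal orders) and seat the resulting 6 units around the table: (5)! circular arrangements.
So 2 × (5)! = 2 × 120 = 240.

240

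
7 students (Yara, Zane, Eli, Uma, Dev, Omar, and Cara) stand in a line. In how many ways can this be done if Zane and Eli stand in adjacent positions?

1440

Place the 5 others and the Zane-Eli pair as 6 objects in a line; the pair has 2 internal arrangements.
That gives 2 × 6! = 2 × 720 = 1440.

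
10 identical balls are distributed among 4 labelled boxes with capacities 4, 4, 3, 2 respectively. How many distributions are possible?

Without the upper bounds there are C(13,3) = 286 ways to split 10 among 4 boxes.
Subtract solutions that violate a single cap (substitute x_i' = x_i − (cap_i+1)): x_1 ≥ 5 gives C(8,3) = 56; x_2 ≥ 5 gives C(8,3) = 56; x_3 ≥ 4 gives C(9,3) = 84; x_4 ≥ 3 gives C(10,3) = 120. Together 316.
Add back pairs where two caps are both exceeded: 1 + 4 + 10 + 4 + 10 + 20 = 49.
By inclusion–exclusion the count is 286 − 316 + 49 = 19.

19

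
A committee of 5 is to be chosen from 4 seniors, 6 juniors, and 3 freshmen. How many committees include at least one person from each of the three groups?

With no constraint there are C(13,5) = 1287 possible selections.
Subtract selections that omit an entire group: no seniors → C(9,5) = 126; no juniors → C(7,5) = 21; no freshmen → C(10,5) = 252.
Add back selections omitting two groups (i.e. drawn from a single group): C(4,5) + C(6,5) + C(3,5) = 6.
By inclusion–exclusion: 1287 − 399 + 6 = 894.

894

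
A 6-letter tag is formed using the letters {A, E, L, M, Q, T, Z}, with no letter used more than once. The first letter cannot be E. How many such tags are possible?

The first letter has 7−1 = 6 choices (anything except E).
The remaining 5 letters are filled from the other 6 symbols without repetition: 6 × 5 × 4 × 3 × 2 = 720.
Total: 6 × 720 = 4320.

4320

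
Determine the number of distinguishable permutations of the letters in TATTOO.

The 6 letters of TATTOO have repeats: O appearing twice and T appearing 3 times.
The number of distinct arrangements is 6!/(3!·2!) = 720/12 = 60.

60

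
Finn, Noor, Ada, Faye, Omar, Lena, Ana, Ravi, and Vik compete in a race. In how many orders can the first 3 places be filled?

504

There are 9 choices for 1st place, 8 for 2nd, and 7 for 3rd.
That gives 9 × 8 × 7 = 504.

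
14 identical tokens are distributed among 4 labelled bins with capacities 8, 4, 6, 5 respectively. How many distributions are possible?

Without the upper bounds there are C(17,3) = 680 ways to split 14 among 4 bins.
Subtract solutions that violate a single cap (substitute x_i' = x_i − (cap_i+1)): x_1 ≥ 9 gives C(8,3) = 56; x_2 ≥ 5 gives C(12,3) = 220; x_3 ≥ 7 gives C(10,3) = 120; x_4 ≥ 6 gives C(11,3) = 165. Together 561.
Add back pairs where two caps are both exceeded: 1 + 0 + 0 + 10 + 20 + 4 = 35.
By inclusion–exclusion the count is 680 − 561 + 35 = 154.

154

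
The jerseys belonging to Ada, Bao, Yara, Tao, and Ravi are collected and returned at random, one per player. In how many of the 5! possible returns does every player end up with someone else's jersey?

44

Let Aᵢ be the assignments in which player i gets their old jersey. We want the size of the complement of A₁∪…∪A_5.
By inclusion–exclusion this is Σ_{j=0}^{5} (−1)^j C(5,j)·(5−j)!.
Computing: 120 − 120 + 60 − 20 + 5 − 1 = 44.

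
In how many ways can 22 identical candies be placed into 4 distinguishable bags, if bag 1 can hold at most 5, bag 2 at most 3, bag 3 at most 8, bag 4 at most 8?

10

Ignoring the caps, the number of non-negative solutions to x_1+…+x_4 = 22 is C(25,3) = 2300.
Subtract solutions that violate a single cap (substitute x_i' = x_i − (cap_i+1)): x_1 ≥ 6 gives C(19,3) = 969; x_2 ≥ 4 gives C(21,3) = 1330; x_3 ≥ 9 gives C(16,3) = 560; x_4 ≥ 9 gives C(16,3) = 560. Together 3419.
Add back pairs where two caps are both exceeded: 455 + 120 + 120 + 220 + 220 + 35 = 1170.
Subtract triples: 20 + 20 + 0 + 1 = 41.
By inclusion–exclusion the count is 2300 − 3419 + 1170 − 41 = 10.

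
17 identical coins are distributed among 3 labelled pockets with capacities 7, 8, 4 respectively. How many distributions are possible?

6

Without the upper bounds there are C(19,2) = 171 ways to split 17 among 3 pockets.
Subtract solutions that violate a single cap (substitute x_i' = x_i − (cap_i+1)): x_1 ≥ 8 gives C(11,2) = 55; x_2 ≥ 9 gives C(10,2) = 45; x_3 ≥ 5 gives C(14,2) = 91. Together 191.
Add back pairs where two caps are both exceeded: 1 + 15 + 10 = 26.
By inclusion–exclusion the count is 171 − 191 + 26 = 6.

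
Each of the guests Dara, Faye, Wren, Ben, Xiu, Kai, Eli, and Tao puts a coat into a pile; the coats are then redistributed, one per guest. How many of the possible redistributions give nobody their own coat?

14833

Let Aᵢ be the assignments in which guest i gets their own coat. We want the size of the complement of A₁∪…∪A_8.
By inclusion–exclusion this is Σ_{j=0}^{8} (−1)^j C(8,j)·(8−j)!.
Computing: 40320 − 40320 + 20160 − 6720 + 1680 − 336 + 56 − 8 + 1 = 14833.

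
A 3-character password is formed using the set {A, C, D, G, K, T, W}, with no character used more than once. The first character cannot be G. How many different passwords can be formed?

The first character has 7−1 = 6 choices (anything except G).
The remaining 2 characters are filled from the other 6 symbols without repetition: 6 × 5 = 30.
Total: 6 × 30 = 180.

180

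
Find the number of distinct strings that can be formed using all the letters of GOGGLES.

840

The 7 letters of GOGGLES have repeats: G appearing 3 times.
The number of distinct arrangements is 7!/(3!) = 5040/6 = 840.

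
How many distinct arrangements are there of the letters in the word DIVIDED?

Letter multiplicities in DIVIDED: D×3, E×1, I×2, V×1.
The number of distinct arrangements is 7!/(3!·2!) = 5040/12 = 420.

420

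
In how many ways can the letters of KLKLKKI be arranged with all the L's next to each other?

Treat the 2 copies of L as a single block. The multiset to arrange is then {LL, I, K, K, K, K}, 6 items in all.
That gives (6)!/(4!) = 30 arrangements.

30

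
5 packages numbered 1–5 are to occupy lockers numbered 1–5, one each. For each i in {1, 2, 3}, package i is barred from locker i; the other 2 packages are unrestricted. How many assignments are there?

64

Let Aᵢ (for i ∈ {1, 2, 3}) be the placements that put package i in its forbidden locker. Any j of these fix j positions, leaving (5−j)! ways to fill the rest, and there are C(3,j) ways to pick which j.
By inclusion–exclusion, the number of valid placements is Σ_{j=0}^{3} (−1)^j C(3,j)·(5−j)!.
Computing: 120 − 72 + 18 − 2 = 64.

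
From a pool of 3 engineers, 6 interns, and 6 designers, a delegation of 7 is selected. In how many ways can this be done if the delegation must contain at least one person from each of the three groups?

With no constraint there are C(15,7) = 6435 possible selections.
Subtract selections that omit an entire group: no engineers → C(12,7) = 792; no interns → C(9,7) = 36; no designers → C(9,7) = 36.
Add back selections omitting two groups (i.e. drawn from a single group): C(3,7) + C(6,7) + C(6,7) = 0.
By inclusion–exclusion: 6435 − 864 + 0 = 5571.

5571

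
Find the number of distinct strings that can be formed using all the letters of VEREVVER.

560

The 8 letters of VEREVVER have repeats: E appearing 3 times, R appearing twice, and V appearing 3 times.
So there are 8! / (3!·3!·2!) = 560 distinguishable arrangements.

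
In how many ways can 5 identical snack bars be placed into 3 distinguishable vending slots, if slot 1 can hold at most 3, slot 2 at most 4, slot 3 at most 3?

By stars and bars, unrestricted non-negative solutions to x_1+…+x_3 = 5 number C(5+2,2) = 21.
Subtract solutions that violate a single cap (substitute x_i' = x_i − (cap_i+1)): x_1 ≥ 4 gives C(3,2) = 3; x_2 ≥ 5 gives C(2,2) = 1; x_3 ≥ 4 gives C(3,2) = 3. Together 7.
No two caps can be exceeded simultaneously, so the pair terms are all 0.
By inclusion–exclusion the count is 21 − 7 + 0 = 14.

14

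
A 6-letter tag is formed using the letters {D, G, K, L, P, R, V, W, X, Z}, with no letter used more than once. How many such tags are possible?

151200

Choose and order 6 of the 10 symbols: the first letter has 10 options, the next 9, and so on down to 5.
That product is 10 × 9 × 8 × 7 × 6 × 5 = 151200.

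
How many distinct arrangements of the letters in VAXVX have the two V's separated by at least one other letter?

Total arrangements of VAXVX: 5!/(2!·2!) = 30.
If the two V's are adjacent, glue them into one block, leaving 4 items to arrange: (4)!/(2!) = 12 ways.
Hence 30 − 12 = 18.

18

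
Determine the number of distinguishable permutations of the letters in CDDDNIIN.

1680

The 8 letters of CDDDNIIN have repeats: D appearing 3 times, I appearing twice, and N appearing twice.
Dividing 8! = 40320 by 3!·2!·2! = 24 for the repeated letters gives 1680.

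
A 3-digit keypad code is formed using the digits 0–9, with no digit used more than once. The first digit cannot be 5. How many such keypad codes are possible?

648

The first digit has 10−1 = 9 choices (anything except 5).
The remaining 2 digits are filled from the other 9 symbols without repetition: 9 × 8 = 72.
Total: 9 × 72 = 648.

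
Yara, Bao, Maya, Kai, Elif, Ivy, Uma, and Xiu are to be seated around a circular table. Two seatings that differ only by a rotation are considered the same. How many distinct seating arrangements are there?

5040

Around a circle, 8 distinct people have 8!/8 = (7)! = 5040 rotationally distinct seatings.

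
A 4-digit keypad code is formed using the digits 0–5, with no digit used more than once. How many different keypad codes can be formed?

This is a permutation of 4 out of 6: P(6,4) = 6!/2!.
6 × 5 × 4 × 3 = 360.

360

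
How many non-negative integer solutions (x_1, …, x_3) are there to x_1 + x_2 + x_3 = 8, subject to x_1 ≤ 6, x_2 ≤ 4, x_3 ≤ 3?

Ignoring the caps, the number of non-negative solutions to x_1+…+x_3 = 8 is C(10,2) = 45.
Subtract solutions that violate a single cap (substitute x_i' = x_i − (cap_i+1)): x_1 ≥ 7 gives C(3,2) = 3; x_2 ≥ 5 gives C(5,2) = 10; x_3 ≥ 4 gives C(6,2) = 15. Together 28.
No two caps can be exceeded simultaneously, so the pair terms are all 0.
By inclusion–exclusion the count is 45 − 28 + 0 = 17.

17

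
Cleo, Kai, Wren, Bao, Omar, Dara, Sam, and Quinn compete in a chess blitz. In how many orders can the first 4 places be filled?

1680

This is an ordered selection of 4 from 8: P(8,4).
That gives 8 × 7 × 6 × 5 = 1680.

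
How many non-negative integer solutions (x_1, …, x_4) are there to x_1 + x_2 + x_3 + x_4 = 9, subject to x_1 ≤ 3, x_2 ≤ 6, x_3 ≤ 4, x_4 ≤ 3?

Without the upper bounds there are C(12,3) = 220 ways to split 9 among 4 variables.
Subtract solutions that violate a single cap (substitute x_i' = x_i − (cap_i+1)): x_1 ≥ 4 gives C(8,3) = 56; x_2 ≥ 7 gives C(5,3) = 10; x_3 ≥ 5 gives C(7,3) = 35; x_4 ≥ 4 gives C(8,3) = 56. Together 157.
Add back pairs where two caps are both exceeded: 0 + 1 + 4 + 0 + 0 + 1 = 6.
By inclusion–exclusion the count is 220 − 157 + 6 = 69.

69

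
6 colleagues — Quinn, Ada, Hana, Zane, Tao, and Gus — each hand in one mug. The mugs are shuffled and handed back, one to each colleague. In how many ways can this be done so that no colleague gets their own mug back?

265

This is the derangement count D_6: permutations of 6 items with no fixed point.
By inclusion–exclusion this is Σ_{j=0}^{6} (−1)^j C(6,j)·(6−j)!.
Computing: 720 − 720 + 360 − 120 + 30 − 6 + 1 = 265.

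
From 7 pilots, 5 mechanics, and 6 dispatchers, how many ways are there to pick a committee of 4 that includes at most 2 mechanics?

Split by how many mechanics are chosen (0 through 2).
Sum: C(5,0)·C(13,4) + C(5,1)·C(13,3) + C(5,2)·C(13,2) = 715 + 1430 + 780 = 2925.

2925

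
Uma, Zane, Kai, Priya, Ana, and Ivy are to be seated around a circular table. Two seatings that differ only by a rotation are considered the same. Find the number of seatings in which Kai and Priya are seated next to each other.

48

Glue Kai and Priya into a block (2 internal orders). Seating 5 units around a circle gives (4)! arrangements.
So 2 × (4)! = 2 × 24 = 48.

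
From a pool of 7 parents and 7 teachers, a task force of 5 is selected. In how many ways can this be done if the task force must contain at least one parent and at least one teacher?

With no constraint there are C(14,5) = 2002 possible selections.
Subtract selections that omit an entire group: no parents → C(7,5) = 21; no teachers → C(7,5) = 21.
Both groups omitted at once is impossible, so 2002 − 42 = 1960.

1960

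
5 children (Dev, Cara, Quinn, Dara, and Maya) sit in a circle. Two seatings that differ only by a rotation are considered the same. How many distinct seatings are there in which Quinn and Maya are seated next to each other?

Glue Quinn and Maya into a block (2 internal orders). Seating 4 units around a circle gives (3)! arrangements.
So 2 × (3)! = 2 × 6 = 12.

12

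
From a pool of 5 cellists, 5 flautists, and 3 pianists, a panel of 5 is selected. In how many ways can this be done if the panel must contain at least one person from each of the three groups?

925

Total 5-person selections from all 13: C(13,5) = 1287.
Selections missing a whole group: no cellists → C(8,5) = 56; no flautists → C(8,5) = 56; no pianists → C(10,5) = 252.
Add back selections omitting two groups (i.e. drawn from a single group): C(5,5) + C(5,5) + C(3,5) = 2.
By inclusion–exclusion: 1287 − 364 + 2 = 925.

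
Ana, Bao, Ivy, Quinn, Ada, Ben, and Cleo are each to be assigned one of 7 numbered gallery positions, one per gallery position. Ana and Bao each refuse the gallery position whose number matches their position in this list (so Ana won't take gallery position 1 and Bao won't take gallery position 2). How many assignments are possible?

Let Aᵢ (for i ∈ {1, 2}) be the placements that put person i in their forbidden gallery position. Any j of these fix j positions, leaving (7−j)! ways to fill the rest, and there are C(2,j) ways to pick which j.
By inclusion–exclusion, the number of valid placements is Σ_{j=0}^{2} (−1)^j C(2,j)·(7−j)!.
Computing: 5040 − 1440 + 120 = 3720.

3720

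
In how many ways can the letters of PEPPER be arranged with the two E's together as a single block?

Treat the 2 copies of E as a single block. The multiset to arrange is then {EE, P, P, P, R}, 5 items in all.
That gives (5)!/(3!) = 20 arrangements.

20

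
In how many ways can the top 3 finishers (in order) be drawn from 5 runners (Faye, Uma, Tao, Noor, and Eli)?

There are 5 choices for 1st place, 4 for 2nd, and 3 for 3rd.
That gives 5 × 4 × 3 = 60.

60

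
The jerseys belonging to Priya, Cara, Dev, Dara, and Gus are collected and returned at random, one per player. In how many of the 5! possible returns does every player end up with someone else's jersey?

This is the derangement count D_5: permutations of 5 items with no fixed point.
By inclusion–exclusion this is Σ_{j=0}^{5} (−1)^j C(5,j)·(5−j)!.
Computing: 120 − 120 + 60 − 20 + 5 − 1 = 44.

44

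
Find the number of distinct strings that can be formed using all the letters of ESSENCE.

The 7 letters of ESSENCE have repeats: E appearing 3 times and S appearing twice.
So there are 7! / (3!·2!) = 420 distinguishable arrangements.

420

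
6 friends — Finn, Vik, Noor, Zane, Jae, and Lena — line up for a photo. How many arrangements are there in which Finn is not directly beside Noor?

480

There are 6! = 720 arrangements in all. If Finn and Noor are adjacent, merging them into one block gives 2·(5)! = 240 arrangements.
So 720 − 240 = 480 arrangements keep them apart.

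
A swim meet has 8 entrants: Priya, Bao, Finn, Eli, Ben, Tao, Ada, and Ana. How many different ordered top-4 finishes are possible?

1680

There are 8 choices for 1st place, 7 for 2nd, and so on down to 5 for position 4.
That gives 8 × 7 × 6 × 5 = 1680.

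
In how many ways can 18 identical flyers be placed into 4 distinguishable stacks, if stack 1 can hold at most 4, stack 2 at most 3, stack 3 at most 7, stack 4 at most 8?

34

By stars and bars, unrestricted non-negative solutions to x_1+…+x_4 = 18 number C(18+3,3) = 1330.
Subtract solutions that violate a single cap (substitute x_i' = x_i − (cap_i+1)): x_1 ≥ 5 gives C(16,3) = 560; x_2 ≥ 4 gives C(17,3) = 680; x_3 ≥ 8 gives C(13,3) = 286; x_4 ≥ 9 gives C(12,3) = 220. Together 1746.
Add back pairs where two caps are both exceeded: 220 + 56 + 35 + 84 + 56 + 4 = 455.
Subtract triples: 4 + 1 + 0 + 0 = 5.
By inclusion–exclusion the count is 1330 − 1746 + 455 − 5 = 34.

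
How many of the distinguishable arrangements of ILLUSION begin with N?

1260

With the first slot taken by N, it remains to arrange the other 7 letters (ILLUSIO).
Those 7 letters have I appearing twice and L appearing twice, giving (7)!/(2!·2!) = 1260.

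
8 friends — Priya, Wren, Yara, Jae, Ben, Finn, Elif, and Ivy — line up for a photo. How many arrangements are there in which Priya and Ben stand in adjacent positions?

Place the 6 others and the Priya-Ben pair as 7 objects in a line; the pair has 2 internal arrangements.
That gives 2 × 7! = 2 × 5040 = 10080.

10080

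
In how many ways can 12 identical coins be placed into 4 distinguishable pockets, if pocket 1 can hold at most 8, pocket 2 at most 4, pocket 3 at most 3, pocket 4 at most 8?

150

Without the upper bounds there are C(15,3) = 455 ways to split 12 among 4 pockets.
Subtract solutions that violate a single cap (substitute x_i' = x_i − (cap_i+1)): x_1 ≥ 9 gives C(6,3) = 20; x_2 ≥ 5 gives C(10,3) = 120; x_3 ≥ 4 gives C(11,3) = 165; x_4 ≥ 9 gives C(6,3) = 20. Together 325.
Add back pairs where two caps are both exceeded: 0 + 0 + 0 + 20 + 0 + 0 = 20.
By inclusion–exclusion the count is 455 − 325 + 20 = 150.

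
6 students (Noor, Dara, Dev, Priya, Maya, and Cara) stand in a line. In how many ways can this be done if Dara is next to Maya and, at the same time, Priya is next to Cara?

Treat {Dara,Maya} as one block (2 orders) and {Priya,Cara} as another (2 orders).
That leaves 4 units to arrange: 2 × 2 × 4! = 4 × 24 = 96.

96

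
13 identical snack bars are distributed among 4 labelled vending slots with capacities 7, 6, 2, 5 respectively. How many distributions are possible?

By stars and bars, unrestricted non-negative solutions to x_1+…+x_4 = 13 number C(13+3,3) = 560.
Subtract solutions that violate a single cap (substitute x_i' = x_i − (cap_i+1)): x_1 ≥ 8 gives C(8,3) = 56; x_2 ≥ 7 gives C(9,3) = 84; x_3 ≥ 3 gives C(13,3) = 286; x_4 ≥ 6 gives C(10,3) = 120. Together 546.
Add back pairs where two caps are both exceeded: 0 + 10 + 0 + 20 + 1 + 35 = 66.
By inclusion–exclusion the count is 560 − 546 + 66 = 80.

80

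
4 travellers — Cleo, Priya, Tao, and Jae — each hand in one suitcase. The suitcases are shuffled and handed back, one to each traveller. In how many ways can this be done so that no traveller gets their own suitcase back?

Count assignments avoiding every fixed point. For any j of the 4 travellers fixed to their own suitcase, the other 4−j can be arranged in (4−j)! ways.
By inclusion–exclusion this is Σ_{j=0}^{4} (−1)^j C(4,j)·(4−j)!.
Computing: 24 − 24 + 12 − 4 + 1 = 9.

9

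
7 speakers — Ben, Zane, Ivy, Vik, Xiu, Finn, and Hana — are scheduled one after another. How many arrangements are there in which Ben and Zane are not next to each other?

3600

Of the 7! = 5040 arrangements, those with Ben and Zane adjacent number 2 × 6! = 1440 (treat the pair as a block with 2 internal orders).
So 5040 − 1440 = 3600 arrangements keep them apart.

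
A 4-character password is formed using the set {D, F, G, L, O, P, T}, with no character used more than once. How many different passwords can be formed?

840

This is a permutation of 4 out of 7: P(7,4) = 7!/3!.
That product is 7 × 6 × 5 × 4 = 840.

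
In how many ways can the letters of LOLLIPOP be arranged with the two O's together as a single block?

420

Treat the 2 copies of O as a single block. The multiset to arrange is then {OO, I, L, L, L, P, P}, 7 items in all.
That gives (7)!/(3!·2!) = 420 arrangements.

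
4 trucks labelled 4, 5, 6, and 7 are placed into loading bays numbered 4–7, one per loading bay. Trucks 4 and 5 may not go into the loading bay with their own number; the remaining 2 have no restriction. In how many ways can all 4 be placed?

14

Let Aᵢ (for i ∈ {4, 5}) be the placements that put truck i in its forbidden loading bay. Any j of these fix j positions, leaving (4−j)! ways to fill the rest, and there are C(2,j) ways to pick which j.
By inclusion–exclusion, the number of valid placements is Σ_{j=0}^{2} (−1)^j C(2,j)·(4−j)!.
Computing: 24 − 12 + 2 = 14.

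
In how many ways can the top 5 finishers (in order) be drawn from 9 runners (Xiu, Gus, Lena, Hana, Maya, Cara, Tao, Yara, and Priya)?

15120

This is an ordered selection of 5 from 9: P(9,5).
That gives 9 × 8 × 7 × 6 × 5 = 15120.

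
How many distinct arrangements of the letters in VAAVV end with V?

6

Fix V in the last position and arrange the remaining 4 letters.
Those 4 letters have A appearing twice and V appearing twice, giving (4)!/(2!·2!) = 6.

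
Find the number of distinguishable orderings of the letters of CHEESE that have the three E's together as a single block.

Treat the 3 copies of E as a single block. The multiset to arrange is then {EEE, C, H, S}, 4 items in all.
All 4 items are distinct, so there are (4)! = 24 arrangements.

24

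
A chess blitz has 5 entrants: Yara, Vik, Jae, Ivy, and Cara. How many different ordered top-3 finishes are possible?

60

There are 5 choices for 1st place, 4 for 2nd, and 3 for 3rd.
That gives 5 × 4 × 3 = 60.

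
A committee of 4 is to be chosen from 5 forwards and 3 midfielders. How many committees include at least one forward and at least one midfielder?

With no constraint there are C(8,4) = 70 possible selections.
Selections missing a whole group: no forwards → C(3,4) = 0; no midfielders → C(5,4) = 5.
Both groups omitted at once is impossible, so 70 − 5 = 65.

65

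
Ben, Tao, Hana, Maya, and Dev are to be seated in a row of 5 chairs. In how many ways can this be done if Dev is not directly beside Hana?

Of the 5! = 120 arrangements, those with Dev and Hana adjacent number 2 × 4! = 48 (treat the pair as a block with 2 internal orders).
Complementary counting: 120 − 48 = 72.

72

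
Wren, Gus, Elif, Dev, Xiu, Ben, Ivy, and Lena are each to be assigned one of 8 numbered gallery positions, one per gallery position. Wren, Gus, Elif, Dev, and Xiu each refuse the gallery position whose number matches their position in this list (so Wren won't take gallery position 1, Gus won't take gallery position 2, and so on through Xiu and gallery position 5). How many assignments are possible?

21234

Let Aᵢ (for 1 ≤ i ≤ 5) be the placements that put person i in their forbidden gallery position. Any j of these fix j positions, leaving (8−j)! ways to fill the rest, and there are C(5,j) ways to pick which j.
By inclusion–exclusion, the number of valid placements is Σ_{j=0}^{5} (−1)^j C(5,j)·(8−j)!.
Computing: 40320 − 25200 + 7200 − 1200 + 120 − 6 = 21234.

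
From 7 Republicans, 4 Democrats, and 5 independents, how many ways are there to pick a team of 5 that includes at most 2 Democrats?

4092

Split by how many Democrats are chosen (0 through 2).
Sum: C(4,0)·C(12,5) + C(4,1)·C(12,4) + C(4,2)·C(12,3) = 792 + 1980 + 1320 = 4092.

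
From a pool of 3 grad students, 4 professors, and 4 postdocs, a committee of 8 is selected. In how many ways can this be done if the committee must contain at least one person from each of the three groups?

164

Unrestricted: C(11,8) = 165 ways to pick any 8 of the 11.
Selections missing a whole group: no grad students → C(8,8) = 1; no professors → C(7,8) = 0; no postdocs → C(7,8) = 0.
Add back selections omitting two groups (i.e. drawn from a single group): C(3,8) + C(4,8) + C(4,8) = 0.
By inclusion–exclusion: 165 − 1 + 0 = 164.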